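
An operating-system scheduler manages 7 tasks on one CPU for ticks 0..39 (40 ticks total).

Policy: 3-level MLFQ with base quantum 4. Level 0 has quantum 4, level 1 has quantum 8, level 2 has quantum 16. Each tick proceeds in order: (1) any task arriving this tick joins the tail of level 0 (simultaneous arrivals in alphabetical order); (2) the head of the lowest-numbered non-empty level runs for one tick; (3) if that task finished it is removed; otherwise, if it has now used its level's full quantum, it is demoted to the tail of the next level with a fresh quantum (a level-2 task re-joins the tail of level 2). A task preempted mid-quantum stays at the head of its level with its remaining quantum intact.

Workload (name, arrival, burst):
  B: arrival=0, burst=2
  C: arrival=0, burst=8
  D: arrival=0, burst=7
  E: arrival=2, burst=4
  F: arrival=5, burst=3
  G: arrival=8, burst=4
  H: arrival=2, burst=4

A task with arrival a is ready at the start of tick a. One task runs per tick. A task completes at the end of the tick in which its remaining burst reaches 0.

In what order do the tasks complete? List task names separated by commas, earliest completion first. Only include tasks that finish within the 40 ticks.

t=0: L0/L1/L2 = BCD/-/- → run B
t=1: L0/L1/L2 = BCD/-/- → run B
t=2: L0/L1/L2 = CDEH/-/- → run C
t=3: L0/L1/L2 = CDEH/-/- → run C
t=4: L0/L1/L2 = CDEH/-/- → run C
t=5: L0/L1/L2 = CDEHF/-/- → run C
t=6: L0/L1/L2 = DEHF/C/- → run D
t=7: L0/L1/L2 = DEHF/C/- → run D
t=8: L0/L1/L2 = DEHFG/C/- → run D
t=9: L0/L1/L2 = DEHFG/C/- → run D
t=10: L0/L1/L2 = EHFG/CD/- → run E
t=11: L0/L1/L2 = EHFG/CD/- → run E
t=12: L0/L1/L2 = EHFG/CD/- → run E
t=13: L0/L1/L2 = EHFG/CD/- → run E
t=14: L0/L1/L2 = HFG/CD/- → run H
t=15: L0/L1/L2 = HFG/CD/- → run H
t=16: L0/L1/L2 = HFG/CD/- → run H
t=17: L0/L1/L2 = HFG/CD/- → run H
t=18: L0/L1/L2 = FG/CD/- → run F
t=19: L0/L1/L2 = FG/CD/- → run F
t=20: L0/L1/L2 = FG/CD/- → run F
t=21: L0/L1/L2 = G/CD/- → run G
t=22: L0/L1/L2 = G/CD/- → run G
t=23: L0/L1/L2 = G/CD/- → run G
t=24: L0/L1/L2 = G/CD/- → run G
t=25: L0/L1/L2 = -/CD/- → run C
t=26: L0/L1/L2 = -/CD/- → run C
t=27: L0/L1/L2 = -/CD/- → run C
t=28: L0/L1/L2 = -/CD/- → run C
t=29: L0/L1/L2 = -/D/- → run D
t=30: L0/L1/L2 = -/D/- → run D
t=31: L0/L1/L2 = -/D/- → run D
t=32: (idle)
t=33: (idle)
t=34: (idle)
t=35: (idle)
t=36: (idle)
t=37: (idle)
t=38: (idle)
t=39: (idle)

completion order = B, E, H, F, G, C, D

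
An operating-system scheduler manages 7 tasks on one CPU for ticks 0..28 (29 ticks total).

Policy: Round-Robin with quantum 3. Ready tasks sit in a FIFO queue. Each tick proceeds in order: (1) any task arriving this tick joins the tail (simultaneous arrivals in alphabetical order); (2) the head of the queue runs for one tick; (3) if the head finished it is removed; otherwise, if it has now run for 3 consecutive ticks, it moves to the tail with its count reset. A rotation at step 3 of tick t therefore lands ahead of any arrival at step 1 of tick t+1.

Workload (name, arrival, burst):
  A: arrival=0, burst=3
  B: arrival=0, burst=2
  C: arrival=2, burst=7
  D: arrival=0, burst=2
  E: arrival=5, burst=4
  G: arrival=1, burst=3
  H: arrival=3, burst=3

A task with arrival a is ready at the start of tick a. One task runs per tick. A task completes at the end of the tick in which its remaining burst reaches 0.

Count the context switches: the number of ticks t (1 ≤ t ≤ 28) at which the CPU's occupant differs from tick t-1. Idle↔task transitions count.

t=0: queue=[A,B,D] q_used=0 → run A
t=1: queue=[A,B,D,G] q_used=1 → run A
t=2: queue=[A,B,D,G,C] q_used=2 → run A
t=3: queue=[B,D,G,C,H] q_used=0 → run B
t=4: queue=[B,D,G,C,H] q_used=1 → run B
t=5: queue=[D,G,C,H,E] q_used=0 → run D
t=6: queue=[D,G,C,H,E] q_used=1 → run D
t=7: queue=[G,C,H,E] q_used=0 → run G
t=8: queue=[G,C,H,E] q_used=1 → run G
t=9: queue=[G,C,H,E] q_used=2 → run G
t=10: queue=[C,H,E] q_used=0 → run C
t=11: queue=[C,H,E] q_used=1 → run C
t=12: queue=[C,H,E] q_used=2 → run C
t=13: queue=[H,E,C] q_used=0 → run H
t=14: queue=[H,E,C] q_used=1 → run H
t=15: queue=[H,E,C] q_used=2 → run H
t=16: queue=[E,C] q_used=0 → run E
t=17: queue=[E,C] q_used=1 → run E
t=18: queue=[E,C] q_used=2 → run E
t=19: queue=[C,E] q_used=0 → run C
t=20: queue=[C,E] q_used=1 → run C
t=21: queue=[C,E] q_used=2 → run C
t=22: queue=[E,C] q_used=0 → run E
t=23: queue=[C] q_used=0 → run C
t=24: (idle)
t=25: (idle)
t=26: (idle)
t=27: (idle)
t=28: (idle)

context switches = 10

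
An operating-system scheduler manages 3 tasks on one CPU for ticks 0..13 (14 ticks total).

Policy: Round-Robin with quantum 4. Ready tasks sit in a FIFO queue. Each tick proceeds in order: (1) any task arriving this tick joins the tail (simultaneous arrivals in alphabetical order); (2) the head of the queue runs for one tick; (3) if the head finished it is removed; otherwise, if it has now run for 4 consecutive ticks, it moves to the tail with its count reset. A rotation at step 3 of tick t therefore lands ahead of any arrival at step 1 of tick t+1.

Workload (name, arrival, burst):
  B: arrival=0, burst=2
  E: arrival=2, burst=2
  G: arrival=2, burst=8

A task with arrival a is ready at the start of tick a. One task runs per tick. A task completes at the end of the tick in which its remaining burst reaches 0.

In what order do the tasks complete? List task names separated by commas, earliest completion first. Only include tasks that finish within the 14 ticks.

completion order = B, E, G

t=0: queue=[B] q_used=0 → run B
t=1: queue=[B] q_used=1 → run B
t=2: queue=[E,G] q_used=0 → run E
t=3: queue=[E,G] q_used=1 → run E
t=4: queue=[G] q_used=0 → run G
t=5: queue=[G] q_used=1 → run G
t=6: queue=[G] q_used=2 → run G
t=7: queue=[G] q_used=3 → run G
t=8: queue=[G] q_used=0 → run G
t=9: queue=[G] q_used=1 → run G
t=10: queue=[G] q_used=2 → run G
t=11: queue=[G] q_used=3 → run G
t=12: (idle)
t=13: (idle)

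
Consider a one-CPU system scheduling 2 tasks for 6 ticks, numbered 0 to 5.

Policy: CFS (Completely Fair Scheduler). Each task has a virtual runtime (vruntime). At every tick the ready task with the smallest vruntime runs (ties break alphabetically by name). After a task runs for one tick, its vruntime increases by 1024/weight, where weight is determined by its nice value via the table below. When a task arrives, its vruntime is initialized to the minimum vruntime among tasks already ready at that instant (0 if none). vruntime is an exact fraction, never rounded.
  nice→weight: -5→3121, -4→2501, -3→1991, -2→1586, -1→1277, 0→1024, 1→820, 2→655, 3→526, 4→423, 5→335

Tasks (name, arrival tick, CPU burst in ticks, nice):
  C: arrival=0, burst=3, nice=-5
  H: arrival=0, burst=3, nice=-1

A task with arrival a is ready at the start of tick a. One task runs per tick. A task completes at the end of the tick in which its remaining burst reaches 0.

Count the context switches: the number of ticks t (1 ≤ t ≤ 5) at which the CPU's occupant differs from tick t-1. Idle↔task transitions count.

t=0: vr[C=0 H=0] → run C
t=1: vr[C=1024/3121 H=0] → run H
t=2: vr[C=1024/3121 H=1024/1277] → run C
t=3: vr[C=2048/3121 H=1024/1277] → run C
t=4: vr[H=1024/1277] → run H
t=5: vr[H=2048/1277] → run H

context switches = 3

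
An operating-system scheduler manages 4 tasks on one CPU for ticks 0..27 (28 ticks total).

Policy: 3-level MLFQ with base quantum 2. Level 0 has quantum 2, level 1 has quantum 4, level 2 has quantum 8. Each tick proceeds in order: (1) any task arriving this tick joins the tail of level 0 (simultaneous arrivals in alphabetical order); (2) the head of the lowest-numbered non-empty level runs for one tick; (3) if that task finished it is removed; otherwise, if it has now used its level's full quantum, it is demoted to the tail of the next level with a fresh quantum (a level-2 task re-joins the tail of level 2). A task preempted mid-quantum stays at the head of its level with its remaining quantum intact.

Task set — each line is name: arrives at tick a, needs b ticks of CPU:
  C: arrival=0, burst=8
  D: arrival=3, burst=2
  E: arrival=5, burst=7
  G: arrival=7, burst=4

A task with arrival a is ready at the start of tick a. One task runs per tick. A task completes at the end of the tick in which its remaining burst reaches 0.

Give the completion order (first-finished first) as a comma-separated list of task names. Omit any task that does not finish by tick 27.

completion order = D, G, C, E

t=0: L0/L1/L2 = C/-/- → run C
t=1: L0/L1/L2 = C/-/- → run C
t=2: L0/L1/L2 = -/C/- → run C
t=3: L0/L1/L2 = D/C/- → run D
t=4: L0/L1/L2 = D/C/- → run D
t=5: L0/L1/L2 = E/C/- → run E
t=6: L0/L1/L2 = E/C/- → run E
t=7: L0/L1/L2 = G/CE/- → run G
t=8: L0/L1/L2 = G/CE/- → run G
t=9: L0/L1/L2 = -/CEG/- → run C
t=10: L0/L1/L2 = -/CEG/- → run C
t=11: L0/L1/L2 = -/CEG/- → run C
t=12: L0/L1/L2 = -/EG/C → run E
t=13: L0/L1/L2 = -/EG/C → run E
t=14: L0/L1/L2 = -/EG/C → run E
t=15: L0/L1/L2 = -/EG/C → run E
t=16: L0/L1/L2 = -/G/CE → run G
t=17: L0/L1/L2 = -/G/CE → run G
t=18: L0/L1/L2 = -/-/CE → run C
t=19: L0/L1/L2 = -/-/CE → run C
t=20: L0/L1/L2 = -/-/E → run E
t=21: (idle)
t=22: (idle)
t=23: (idle)
t=24: (idle)
t=25: (idle)
t=26: (idle)
t=27: (idle)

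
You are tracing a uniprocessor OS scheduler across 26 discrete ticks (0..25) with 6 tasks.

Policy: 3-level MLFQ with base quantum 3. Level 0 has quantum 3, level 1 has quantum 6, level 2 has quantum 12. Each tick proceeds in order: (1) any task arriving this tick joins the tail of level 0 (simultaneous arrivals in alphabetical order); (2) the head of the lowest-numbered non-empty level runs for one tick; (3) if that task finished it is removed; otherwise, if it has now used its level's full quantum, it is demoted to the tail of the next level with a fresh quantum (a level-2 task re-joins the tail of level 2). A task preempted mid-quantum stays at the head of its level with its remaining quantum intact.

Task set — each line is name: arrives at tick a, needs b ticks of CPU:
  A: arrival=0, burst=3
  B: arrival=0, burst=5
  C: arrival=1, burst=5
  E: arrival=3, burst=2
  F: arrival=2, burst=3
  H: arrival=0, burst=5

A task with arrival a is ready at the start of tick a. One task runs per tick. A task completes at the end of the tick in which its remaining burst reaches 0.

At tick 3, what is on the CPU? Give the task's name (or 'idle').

t=0: L0/L1/L2 = ABH/-/- → run A
t=1: L0/L1/L2 = ABHC/-/- → run A
t=2: L0/L1/L2 = ABHCF/-/- → run A
t=3: L0/L1/L2 = BHCFE/-/- → run B
t=4: L0/L1/L2 = BHCFE/-/- → run B
t=5: L0/L1/L2 = BHCFE/-/- → run B
t=6: L0/L1/L2 = HCFE/B/- → run H
t=7: L0/L1/L2 = HCFE/B/- → run H
t=8: L0/L1/L2 = HCFE/B/- → run H
t=9: L0/L1/L2 = CFE/BH/- → run C
t=10: L0/L1/L2 = CFE/BH/- → run C
t=11: L0/L1/L2 = CFE/BH/- → run C
t=12: L0/L1/L2 = FE/BHC/- → run F
t=13: L0/L1/L2 = FE/BHC/- → run F
t=14: L0/L1/L2 = FE/BHC/- → run F
t=15: L0/L1/L2 = E/BHC/- → run E
t=16: L0/L1/L2 = E/BHC/- → run E
t=17: L0/L1/L2 = -/BHC/- → run B
t=18: L0/L1/L2 = -/BHC/- → run B
t=19: L0/L1/L2 = -/HC/- → run H
t=20: L0/L1/L2 = -/HC/- → run H
t=21: L0/L1/L2 = -/C/- → run C
t=22: L0/L1/L2 = -/C/- → run C
t=23: (idle)
t=24: (idle)
t=25: (idle)

running at tick 3 = B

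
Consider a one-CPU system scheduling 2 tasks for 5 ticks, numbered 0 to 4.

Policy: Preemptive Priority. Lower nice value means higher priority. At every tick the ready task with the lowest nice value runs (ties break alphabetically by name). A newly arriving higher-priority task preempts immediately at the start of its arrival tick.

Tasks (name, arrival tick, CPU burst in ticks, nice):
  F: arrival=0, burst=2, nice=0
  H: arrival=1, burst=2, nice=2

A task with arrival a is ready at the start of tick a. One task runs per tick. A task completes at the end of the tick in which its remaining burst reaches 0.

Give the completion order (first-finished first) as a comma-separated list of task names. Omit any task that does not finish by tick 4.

completion order = F, H

t=0: ready={F} → run F
t=1: ready={F,H} → run F
t=2: ready={H} → run H
t=3: ready={H} → run H
t=4: (idle)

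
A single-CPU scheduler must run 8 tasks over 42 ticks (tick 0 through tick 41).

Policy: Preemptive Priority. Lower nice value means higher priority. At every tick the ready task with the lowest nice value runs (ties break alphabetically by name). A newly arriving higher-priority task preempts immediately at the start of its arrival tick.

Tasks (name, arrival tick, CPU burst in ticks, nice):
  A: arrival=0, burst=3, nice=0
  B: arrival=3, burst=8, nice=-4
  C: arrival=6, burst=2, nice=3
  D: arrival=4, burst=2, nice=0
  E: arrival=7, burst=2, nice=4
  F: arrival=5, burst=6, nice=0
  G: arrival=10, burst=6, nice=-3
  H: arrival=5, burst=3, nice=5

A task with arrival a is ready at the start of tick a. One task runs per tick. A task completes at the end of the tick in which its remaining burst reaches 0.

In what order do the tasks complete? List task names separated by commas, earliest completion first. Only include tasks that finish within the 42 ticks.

t=0: ready={A} → run A
t=1: ready={A} → run A
t=2: ready={A} → run A
t=3: ready={B} → run B
t=4: ready={B,D} → run B
t=5: ready={B,D,F,H} → run B
t=6: ready={B,C,D,F,H} → run B
t=7: ready={B,C,D,E,F,H} → run B
t=8: ready={B,C,D,E,F,H} → run B
t=9: ready={B,C,D,E,F,H} → run B
t=10: ready={B,C,D,E,F,G,H} → run B
t=11: ready={C,D,E,F,G,H} → run G
t=12: ready={C,D,E,F,G,H} → run G
t=13: ready={C,D,E,F,G,H} → run G
t=14: ready={C,D,E,F,G,H} → run G
t=15: ready={C,D,E,F,G,H} → run G
t=16: ready={C,D,E,F,G,H} → run G
t=17: ready={C,D,E,F,H} → run D
t=18: ready={C,D,E,F,H} → run D
t=19: ready={C,E,F,H} → run F
t=20: ready={C,E,F,H} → run F
t=21: ready={C,E,F,H} → run F
t=22: ready={C,E,F,H} → run F
t=23: ready={C,E,F,H} → run F
t=24: ready={C,E,F,H} → run F
t=25: ready={C,E,H} → run C
t=26: ready={C,E,H} → run C
t=27: ready={E,H} → run E
t=28: ready={E,H} → run E
t=29: ready={H} → run H
t=30: ready={H} → run H
t=31: ready={H} → run H
t=32: (idle)
t=33: (idle)
t=34: (idle)
t=35: (idle)
t=36: (idle)
t=37: (idle)
t=38: (idle)
t=39: (idle)
t=40: (idle)
t=41: (idle)

completion order = A, B, G, D, F, C, E, H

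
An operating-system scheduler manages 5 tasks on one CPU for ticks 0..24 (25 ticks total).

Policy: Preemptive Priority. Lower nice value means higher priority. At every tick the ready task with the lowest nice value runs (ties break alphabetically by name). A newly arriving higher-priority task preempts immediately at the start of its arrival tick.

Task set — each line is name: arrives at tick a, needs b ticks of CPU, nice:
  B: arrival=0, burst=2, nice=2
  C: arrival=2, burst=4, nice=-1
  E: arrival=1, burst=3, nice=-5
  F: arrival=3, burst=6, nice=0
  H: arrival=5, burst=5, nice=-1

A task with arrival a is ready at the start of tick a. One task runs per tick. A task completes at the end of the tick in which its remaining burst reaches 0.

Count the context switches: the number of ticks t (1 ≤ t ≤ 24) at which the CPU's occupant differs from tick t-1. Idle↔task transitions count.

t=0: ready={B} → run B
t=1: ready={B,E} → run E
t=2: ready={B,C,E} → run E
t=3: ready={B,C,E,F} → run E
t=4: ready={B,C,F} → run C
t=5: ready={B,C,F,H} → run C
t=6: ready={B,C,F,H} → run C
t=7: ready={B,C,F,H} → run C
t=8: ready={B,F,H} → run H
t=9: ready={B,F,H} → run H
t=10: ready={B,F,H} → run H
t=11: ready={B,F,H} → run H
t=12: ready={B,F,H} → run H
t=13: ready={B,F} → run F
t=14: ready={B,F} → run F
t=15: ready={B,F} → run F
t=16: ready={B,F} → run F
t=17: ready={B,F} → run F
t=18: ready={B,F} → run F
t=19: ready={B} → run B
t=20: (idle)
t=21: (idle)
t=22: (idle)
t=23: (idle)
t=24: (idle)

context switches = 6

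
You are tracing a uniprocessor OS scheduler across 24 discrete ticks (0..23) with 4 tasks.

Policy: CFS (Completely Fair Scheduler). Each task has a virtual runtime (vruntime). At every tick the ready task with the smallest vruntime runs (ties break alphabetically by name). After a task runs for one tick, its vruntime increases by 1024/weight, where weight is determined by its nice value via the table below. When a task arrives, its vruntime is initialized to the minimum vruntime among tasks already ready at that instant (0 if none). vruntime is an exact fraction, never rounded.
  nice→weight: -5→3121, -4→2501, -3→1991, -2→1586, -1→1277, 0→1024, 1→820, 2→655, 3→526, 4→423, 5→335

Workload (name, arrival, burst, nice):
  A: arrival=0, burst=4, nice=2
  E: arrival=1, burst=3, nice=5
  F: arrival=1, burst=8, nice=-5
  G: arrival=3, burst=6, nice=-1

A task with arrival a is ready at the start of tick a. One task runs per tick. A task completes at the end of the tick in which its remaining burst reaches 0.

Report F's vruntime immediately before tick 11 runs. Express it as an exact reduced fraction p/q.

vruntime(F, start of tick 11) = 6549504/2044255

t=0: vr[A=0] → run A
t=1: vr[A=1024/655 E=1024/655 F=1024/655] → run A
t=2: vr[A=2048/655 E=1024/655 F=1024/655] → run E
t=3: vr[A=2048/655 E=202752/43885 F=1024/655 G=1024/655] → run F
t=4: vr[A=2048/655 E=202752/43885 F=3866624/2044255 G=1024/655] → run G
t=5: vr[A=2048/655 E=202752/43885 F=3866624/2044255 G=1978368/836435] → run F
t=6: vr[A=2048/655 E=202752/43885 F=4537344/2044255 G=1978368/836435] → run F
t=7: vr[A=2048/655 E=202752/43885 F=5208064/2044255 G=1978368/836435] → run G
t=8: vr[A=2048/655 E=202752/43885 F=5208064/2044255 G=2649088/836435] → run F
t=9: vr[A=2048/655 E=202752/43885 F=5878784/2044255 G=2649088/836435] → run F
t=10: vr[A=2048/655 E=202752/43885 F=6549504/2044255 G=2649088/836435] → run A
t=11: vr[A=3072/655 E=202752/43885 F=6549504/2044255 G=2649088/836435] → run G
t=12: vr[A=3072/655 E=202752/43885 F=6549504/2044255 G=3319808/836435] → run F
t=13: vr[A=3072/655 E=202752/43885 F=7220224/2044255 G=3319808/836435] → run F
t=14: vr[A=3072/655 E=202752/43885 F=7890944/2044255 G=3319808/836435] → run F
t=15: vr[A=3072/655 E=202752/43885 G=3319808/836435] → run G
t=16: vr[A=3072/655 E=202752/43885 G=3990528/836435] → run E
t=17: vr[A=3072/655 E=336896/43885 G=3990528/836435] → run A
t=18: vr[E=336896/43885 G=3990528/836435] → run G
t=19: vr[E=336896/43885 G=4661248/836435] → run G
t=20: vr[E=336896/43885] → run E
t=21: (idle)
t=22: (idle)
t=23: (idle)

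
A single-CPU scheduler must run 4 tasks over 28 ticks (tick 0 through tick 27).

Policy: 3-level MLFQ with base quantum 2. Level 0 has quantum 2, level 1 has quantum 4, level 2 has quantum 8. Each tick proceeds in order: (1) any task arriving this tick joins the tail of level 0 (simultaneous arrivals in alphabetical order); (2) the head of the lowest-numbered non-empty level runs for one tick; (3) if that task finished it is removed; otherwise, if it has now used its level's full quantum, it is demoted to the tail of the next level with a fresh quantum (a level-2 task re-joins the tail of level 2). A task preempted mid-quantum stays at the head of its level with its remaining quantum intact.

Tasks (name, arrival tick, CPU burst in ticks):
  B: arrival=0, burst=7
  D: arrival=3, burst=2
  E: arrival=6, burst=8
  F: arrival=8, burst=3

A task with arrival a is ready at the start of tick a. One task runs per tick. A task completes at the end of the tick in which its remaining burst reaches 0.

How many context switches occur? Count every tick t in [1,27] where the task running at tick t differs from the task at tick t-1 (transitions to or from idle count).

context switches = 10

t=0: L0/L1/L2 = B/-/- → run B
t=1: L0/L1/L2 = B/-/- → run B
t=2: L0/L1/L2 = -/B/- → run B
t=3: L0/L1/L2 = D/B/- → run D
t=4: L0/L1/L2 = D/B/- → run D
t=5: L0/L1/L2 = -/B/- → run B
t=6: L0/L1/L2 = E/B/- → run E
t=7: L0/L1/L2 = E/B/- → run E
t=8: L0/L1/L2 = F/BE/- → run F
t=9: L0/L1/L2 = F/BE/- → run F
t=10: L0/L1/L2 = -/BEF/- → run B
t=11: L0/L1/L2 = -/BEF/- → run B
t=12: L0/L1/L2 = -/EF/B → run E
t=13: L0/L1/L2 = -/EF/B → run E
t=14: L0/L1/L2 = -/EF/B → run E
t=15: L0/L1/L2 = -/EF/B → run E
t=16: L0/L1/L2 = -/F/BE → run F
t=17: L0/L1/L2 = -/-/BE → run B
t=18: L0/L1/L2 = -/-/E → run E
t=19: L0/L1/L2 = -/-/E → run E
t=20: (idle)
t=21: (idle)
t=22: (idle)
t=23: (idle)
t=24: (idle)
t=25: (idle)
t=26: (idle)
t=27: (idle)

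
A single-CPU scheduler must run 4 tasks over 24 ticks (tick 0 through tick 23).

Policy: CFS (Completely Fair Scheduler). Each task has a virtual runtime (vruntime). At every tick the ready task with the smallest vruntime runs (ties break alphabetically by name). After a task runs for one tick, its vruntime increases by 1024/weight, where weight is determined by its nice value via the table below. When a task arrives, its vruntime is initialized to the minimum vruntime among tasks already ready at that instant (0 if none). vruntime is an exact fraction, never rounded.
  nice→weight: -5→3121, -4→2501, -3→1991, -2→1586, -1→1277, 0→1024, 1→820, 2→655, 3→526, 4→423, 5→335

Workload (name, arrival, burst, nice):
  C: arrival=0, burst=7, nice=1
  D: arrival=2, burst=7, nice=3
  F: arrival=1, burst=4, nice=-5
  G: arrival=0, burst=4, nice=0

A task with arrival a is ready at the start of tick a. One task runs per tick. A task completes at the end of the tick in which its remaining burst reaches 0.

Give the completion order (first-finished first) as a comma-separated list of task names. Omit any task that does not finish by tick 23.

t=0: vr[C=0 G=0] → run C
t=1: vr[C=256/205 F=0 G=0] → run F
t=2: vr[C=256/205 D=0 F=1024/3121 G=0] → run D
t=3: vr[C=256/205 D=512/263 F=1024/3121 G=0] → run G
t=4: vr[C=256/205 D=512/263 F=1024/3121 G=1] → run F
t=5: vr[C=256/205 D=512/263 F=2048/3121 G=1] → run F
t=6: vr[C=256/205 D=512/263 F=3072/3121 G=1] → run F
t=7: vr[C=256/205 D=512/263 G=1] → run G
t=8: vr[C=256/205 D=512/263 G=2] → run C
t=9: vr[C=512/205 D=512/263 G=2] → run D
t=10: vr[C=512/205 D=1024/263 G=2] → run G
t=11: vr[C=512/205 D=1024/263 G=3] → run C
t=12: vr[C=768/205 D=1024/263 G=3] → run G
t=13: vr[C=768/205 D=1024/263] → run C
t=14: vr[C=1024/205 D=1024/263] → run D
t=15: vr[C=1024/205 D=1536/263] → run C
t=16: vr[C=256/41 D=1536/263] → run D
t=17: vr[C=256/41 D=2048/263] → run C
t=18: vr[C=1536/205 D=2048/263] → run C
t=19: vr[D=2048/263] → run D
t=20: vr[D=2560/263] → run D
t=21: vr[D=3072/263] → run D
t=22: (idle)
t=23: (idle)

completion order = F, G, C, D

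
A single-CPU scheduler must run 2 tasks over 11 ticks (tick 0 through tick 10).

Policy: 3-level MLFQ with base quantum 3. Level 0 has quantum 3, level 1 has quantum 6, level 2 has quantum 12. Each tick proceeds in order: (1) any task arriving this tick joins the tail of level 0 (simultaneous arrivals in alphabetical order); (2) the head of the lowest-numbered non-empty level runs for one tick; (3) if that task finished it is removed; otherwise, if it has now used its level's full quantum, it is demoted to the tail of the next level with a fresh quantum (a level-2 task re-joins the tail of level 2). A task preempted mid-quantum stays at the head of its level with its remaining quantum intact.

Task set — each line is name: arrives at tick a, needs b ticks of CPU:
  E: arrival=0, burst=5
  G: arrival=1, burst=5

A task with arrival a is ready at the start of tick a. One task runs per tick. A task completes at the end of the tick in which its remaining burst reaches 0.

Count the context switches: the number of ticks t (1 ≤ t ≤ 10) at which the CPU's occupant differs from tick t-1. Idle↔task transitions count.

t=0: L0/L1/L2 = E/-/- → run E
t=1: L0/L1/L2 = EG/-/- → run E
t=2: L0/L1/L2 = EG/-/- → run E
t=3: L0/L1/L2 = G/E/- → run G
t=4: L0/L1/L2 = G/E/- → run G
t=5: L0/L1/L2 = G/E/- → run G
t=6: L0/L1/L2 = -/EG/- → run E
t=7: L0/L1/L2 = -/EG/- → run E
t=8: L0/L1/L2 = -/G/- → run G
t=9: L0/L1/L2 = -/G/- → run G
t=10: (idle)

context switches = 4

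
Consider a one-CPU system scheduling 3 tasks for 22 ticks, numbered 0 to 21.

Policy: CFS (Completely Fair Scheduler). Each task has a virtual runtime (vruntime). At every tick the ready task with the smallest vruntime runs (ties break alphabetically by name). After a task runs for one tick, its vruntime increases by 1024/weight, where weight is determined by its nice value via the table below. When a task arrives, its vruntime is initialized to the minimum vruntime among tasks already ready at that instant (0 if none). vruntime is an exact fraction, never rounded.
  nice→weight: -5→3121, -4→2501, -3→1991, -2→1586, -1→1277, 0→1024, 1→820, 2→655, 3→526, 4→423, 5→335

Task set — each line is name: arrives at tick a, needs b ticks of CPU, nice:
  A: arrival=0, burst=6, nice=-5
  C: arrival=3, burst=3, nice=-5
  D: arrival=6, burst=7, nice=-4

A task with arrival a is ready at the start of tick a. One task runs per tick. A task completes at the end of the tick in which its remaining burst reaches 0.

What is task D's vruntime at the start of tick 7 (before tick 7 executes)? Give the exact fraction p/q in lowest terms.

vruntime(D, start of tick 7) = 4096/3121

t=0: vr[A=0] → run A
t=1: vr[A=1024/3121] → run A
t=2: vr[A=2048/3121] → run A
t=3: vr[A=3072/3121 C=3072/3121] → run A
t=4: vr[A=4096/3121 C=3072/3121] → run C
t=5: vr[A=4096/3121 C=4096/3121] → run A
t=6: vr[A=5120/3121 C=4096/3121 D=4096/3121] → run C
t=7: vr[A=5120/3121 C=5120/3121 D=4096/3121] → run D
t=8: vr[A=5120/3121 C=5120/3121 D=13440000/7805621] → run A
t=9: vr[C=5120/3121 D=13440000/7805621] → run C
t=10: vr[D=13440000/7805621] → run D
t=11: vr[D=16635904/7805621] → run D
t=12: vr[D=19831808/7805621] → run D
t=13: vr[D=23027712/7805621] → run D
t=14: vr[D=26223616/7805621] → run D
t=15: vr[D=29419520/7805621] → run D
t=16: (idle)
t=17: (idle)
t=18: (idle)
t=19: (idle)
t=20: (idle)
t=21: (idle)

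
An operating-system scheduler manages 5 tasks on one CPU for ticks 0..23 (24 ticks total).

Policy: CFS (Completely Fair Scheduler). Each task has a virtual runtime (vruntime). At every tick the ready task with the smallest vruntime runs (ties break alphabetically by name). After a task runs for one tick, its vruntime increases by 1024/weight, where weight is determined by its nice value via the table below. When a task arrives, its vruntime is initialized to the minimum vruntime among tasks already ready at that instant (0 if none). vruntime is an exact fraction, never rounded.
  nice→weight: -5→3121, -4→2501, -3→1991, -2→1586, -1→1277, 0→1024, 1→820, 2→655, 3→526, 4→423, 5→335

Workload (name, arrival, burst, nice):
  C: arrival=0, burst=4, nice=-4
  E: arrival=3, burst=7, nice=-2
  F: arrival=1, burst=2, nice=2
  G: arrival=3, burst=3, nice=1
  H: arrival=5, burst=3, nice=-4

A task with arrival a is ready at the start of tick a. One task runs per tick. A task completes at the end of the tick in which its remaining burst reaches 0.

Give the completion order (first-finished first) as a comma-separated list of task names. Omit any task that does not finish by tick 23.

completion order = C, H, F, G, E

t=0: vr[C=0] → run C
t=1: vr[C=1024/2501 F=1024/2501] → run C
t=2: vr[C=2048/2501 F=1024/2501] → run F
t=3: vr[C=2048/2501 E=2048/2501 F=3231744/1638155 G=2048/2501] → run C
t=4: vr[C=3072/2501 E=2048/2501 F=3231744/1638155 G=2048/2501] → run E
t=5: vr[C=3072/2501 E=47616/32513 F=3231744/1638155 G=2048/2501 H=2048/2501] → run G
t=6: vr[C=3072/2501 E=47616/32513 F=3231744/1638155 G=25856/12505 H=2048/2501] → run H
t=7: vr[C=3072/2501 E=47616/32513 F=3231744/1638155 G=25856/12505 H=3072/2501] → run C
t=8: vr[E=47616/32513 F=3231744/1638155 G=25856/12505 H=3072/2501] → run H
t=9: vr[E=47616/32513 F=3231744/1638155 G=25856/12505 H=4096/2501] → run E
t=10: vr[E=68608/32513 F=3231744/1638155 G=25856/12505 H=4096/2501] → run H
t=11: vr[E=68608/32513 F=3231744/1638155 G=25856/12505] → run F
t=12: vr[E=68608/32513 G=25856/12505] → run G
t=13: vr[E=68608/32513 G=41472/12505] → run E
t=14: vr[E=89600/32513 G=41472/12505] → run E
t=15: vr[E=110592/32513 G=41472/12505] → run G
t=16: vr[E=110592/32513] → run E
t=17: vr[E=131584/32513] → run E
t=18: vr[E=152576/32513] → run E
t=19: (idle)
t=20: (idle)
t=21: (idle)
t=22: (idle)
t=23: (idle)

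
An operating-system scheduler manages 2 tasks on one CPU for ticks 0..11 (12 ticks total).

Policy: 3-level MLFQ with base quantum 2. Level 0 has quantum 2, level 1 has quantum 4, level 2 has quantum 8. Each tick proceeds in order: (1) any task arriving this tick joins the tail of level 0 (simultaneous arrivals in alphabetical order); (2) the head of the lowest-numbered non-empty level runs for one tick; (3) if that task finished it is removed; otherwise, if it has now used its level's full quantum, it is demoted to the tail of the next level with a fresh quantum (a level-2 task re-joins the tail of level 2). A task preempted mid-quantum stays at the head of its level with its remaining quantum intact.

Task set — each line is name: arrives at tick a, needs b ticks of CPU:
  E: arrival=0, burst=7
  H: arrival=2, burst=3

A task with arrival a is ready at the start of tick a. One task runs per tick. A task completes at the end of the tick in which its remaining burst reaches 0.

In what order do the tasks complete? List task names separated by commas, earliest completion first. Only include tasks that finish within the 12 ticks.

completion order = H, E

t=0: L0/L1/L2 = E/-/- → run E
t=1: L0/L1/L2 = E/-/- → run E
t=2: L0/L1/L2 = H/E/- → run H
t=3: L0/L1/L2 = H/E/- → run H
t=4: L0/L1/L2 = -/EH/- → run E
t=5: L0/L1/L2 = -/EH/- → run E
t=6: L0/L1/L2 = -/EH/- → run E
t=7: L0/L1/L2 = -/EH/- → run E
t=8: L0/L1/L2 = -/H/E → run H
t=9: L0/L1/L2 = -/-/E → run E
t=10: (idle)
t=11: (idle)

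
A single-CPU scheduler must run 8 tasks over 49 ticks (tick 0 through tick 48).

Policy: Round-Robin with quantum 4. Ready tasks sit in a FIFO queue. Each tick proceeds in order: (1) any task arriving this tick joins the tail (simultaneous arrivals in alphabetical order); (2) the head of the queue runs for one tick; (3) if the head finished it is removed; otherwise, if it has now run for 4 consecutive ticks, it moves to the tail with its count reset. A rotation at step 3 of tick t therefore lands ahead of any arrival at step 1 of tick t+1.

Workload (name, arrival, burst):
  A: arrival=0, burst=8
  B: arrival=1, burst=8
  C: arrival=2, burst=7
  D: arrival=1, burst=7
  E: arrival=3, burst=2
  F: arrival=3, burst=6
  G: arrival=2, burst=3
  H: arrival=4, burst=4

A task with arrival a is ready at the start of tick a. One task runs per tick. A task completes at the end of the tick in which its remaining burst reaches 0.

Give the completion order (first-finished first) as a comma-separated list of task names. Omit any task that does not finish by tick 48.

t=0: queue=[A] q_used=0 → run A
t=1: queue=[A,B,D] q_used=1 → run A
t=2: queue=[A,B,D,C,G] q_used=2 → run A
t=3: queue=[A,B,D,C,G,E,F] q_used=3 → run A
t=4: queue=[B,D,C,G,E,F,A,H] q_used=0 → run B
t=5: queue=[B,D,C,G,E,F,A,H] q_used=1 → run B
t=6: queue=[B,D,C,G,E,F,A,H] q_used=2 → run B
t=7: queue=[B,D,C,G,E,F,A,H] q_used=3 → run B
t=8: queue=[D,C,G,E,F,A,H,B] q_used=0 → run D
t=9: queue=[D,C,G,E,F,A,H,B] q_used=1 → run D
t=10: queue=[D,C,G,E,F,A,H,B] q_used=2 → run D
t=11: queue=[D,C,G,E,F,A,H,B] q_used=3 → run D
t=12: queue=[C,G,E,F,A,H,B,D] q_used=0 → run C
t=13: queue=[C,G,E,F,A,H,B,D] q_used=1 → run C
t=14: queue=[C,G,E,F,A,H,B,D] q_used=2 → run C
t=15: queue=[C,G,E,F,A,H,B,D] q_used=3 → run C
t=16: queue=[G,E,F,A,H,B,D,C] q_used=0 → run G
t=17: queue=[G,E,F,A,H,B,D,C] q_used=1 → run G
t=18: queue=[G,E,F,A,H,B,D,C] q_used=2 → run G
t=19: queue=[E,F,A,H,B,D,C] q_used=0 → run E
t=20: queue=[E,F,A,H,B,D,C] q_used=1 → run E
t=21: queue=[F,A,H,B,D,C] q_used=0 → run F
t=22: queue=[F,A,H,B,D,C] q_used=1 → run F
t=23: queue=[F,A,H,B,D,C] q_used=2 → run F
t=24: queue=[F,A,H,B,D,C] q_used=3 → run F
t=25: queue=[A,H,B,D,C,F] q_used=0 → run A
t=26: queue=[A,H,B,D,C,F] q_used=1 → run A
t=27: queue=[A,H,B,D,C,F] q_used=2 → run A
t=28: queue=[A,H,B,D,C,F] q_used=3 → run A
t=29: queue=[H,B,D,C,F] q_used=0 → run H
t=30: queue=[H,B,D,C,F] q_used=1 → run H
t=31: queue=[H,B,D,C,F] q_used=2 → run H
t=32: queue=[H,B,D,C,F] q_used=3 → run H
t=33: queue=[B,D,C,F] q_used=0 → run B
t=34: queue=[B,D,C,F] q_used=1 → run B
t=35: queue=[B,D,C,F] q_used=2 → run B
t=36: queue=[B,D,C,F] q_used=3 → run B
t=37: queue=[D,C,F] q_used=0 → run D
t=38: queue=[D,C,F] q_used=1 → run D
t=39: queue=[D,C,F] q_used=2 → run D
t=40: queue=[C,F] q_used=0 → run C
t=41: queue=[C,F] q_used=1 → run C
t=42: queue=[C,F] q_used=2 → run C
t=43: queue=[F] q_used=0 → run F
t=44: queue=[F] q_used=1 → run F
t=45: (idle)
t=46: (idle)
t=47: (idle)
t=48: (idle)

completion order = G, E, A, H, B, D, C, F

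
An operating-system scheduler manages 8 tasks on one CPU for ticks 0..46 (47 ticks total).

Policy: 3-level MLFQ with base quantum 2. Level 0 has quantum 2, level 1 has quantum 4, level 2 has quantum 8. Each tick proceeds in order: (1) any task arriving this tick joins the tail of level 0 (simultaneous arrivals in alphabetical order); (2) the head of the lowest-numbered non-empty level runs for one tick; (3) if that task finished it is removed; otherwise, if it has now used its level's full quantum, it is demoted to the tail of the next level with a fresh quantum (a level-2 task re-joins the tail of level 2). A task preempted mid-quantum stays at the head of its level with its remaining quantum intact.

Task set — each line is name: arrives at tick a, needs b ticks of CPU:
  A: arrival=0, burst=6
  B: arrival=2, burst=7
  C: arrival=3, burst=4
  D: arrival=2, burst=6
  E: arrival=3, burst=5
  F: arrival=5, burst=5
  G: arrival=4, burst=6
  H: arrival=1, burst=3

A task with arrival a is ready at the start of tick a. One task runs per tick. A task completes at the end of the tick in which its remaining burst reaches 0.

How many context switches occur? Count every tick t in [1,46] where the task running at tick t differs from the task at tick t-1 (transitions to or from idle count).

context switches = 17

t=0: L0/L1/L2 = A/-/- → run A
t=1: L0/L1/L2 = AH/-/- → run A
t=2: L0/L1/L2 = HBD/A/- → run H
t=3: L0/L1/L2 = HBDCE/A/- → run H
t=4: L0/L1/L2 = BDCEG/AH/- → run B
t=5: L0/L1/L2 = BDCEGF/AH/- → run B
t=6: L0/L1/L2 = DCEGF/AHB/- → run D
t=7: L0/L1/L2 = DCEGF/AHB/- → run D
t=8: L0/L1/L2 = CEGF/AHBD/- → run C
t=9: L0/L1/L2 = CEGF/AHBD/- → run C
t=10: L0/L1/L2 = EGF/AHBDC/- → run E
t=11: L0/L1/L2 = EGF/AHBDC/- → run E
t=12: L0/L1/L2 = GF/AHBDCE/- → run G
t=13: L0/L1/L2 = GF/AHBDCE/- → run G
t=14: L0/L1/L2 = F/AHBDCEG/- → run F
t=15: L0/L1/L2 = F/AHBDCEG/- → run F
t=16: L0/L1/L2 = -/AHBDCEGF/- → run A
t=17: L0/L1/L2 = -/AHBDCEGF/- → run A
t=18: L0/L1/L2 = -/AHBDCEGF/- → run A
t=19: L0/L1/L2 = -/AHBDCEGF/- → run A
t=20: L0/L1/L2 = -/HBDCEGF/- → run H
t=21: L0/L1/L2 = -/BDCEGF/- → run B
t=22: L0/L1/L2 = -/BDCEGF/- → run B
t=23: L0/L1/L2 = -/BDCEGF/- → run B
t=24: L0/L1/L2 = -/BDCEGF/- → run B
t=25: L0/L1/L2 = -/DCEGF/B → run D
t=26: L0/L1/L2 = -/DCEGF/B → run D
t=27: L0/L1/L2 = -/DCEGF/B → run D
t=28: L0/L1/L2 = -/DCEGF/B → run D
t=29: L0/L1/L2 = -/CEGF/B → run C
t=30: L0/L1/L2 = -/CEGF/B → run C
t=31: L0/L1/L2 = -/EGF/B → run E
t=32: L0/L1/L2 = -/EGF/B → run E
t=33: L0/L1/L2 = -/EGF/B → run E
t=34: L0/L1/L2 = -/GF/B → run G
t=35: L0/L1/L2 = -/GF/B → run G
t=36: L0/L1/L2 = -/GF/B → run G
t=37: L0/L1/L2 = -/GF/B → run G
t=38: L0/L1/L2 = -/F/B → run F
t=39: L0/L1/L2 = -/F/B → run F
t=40: L0/L1/L2 = -/F/B → run F
t=41: L0/L1/L2 = -/-/B → run B
t=42: (idle)
t=43: (idle)
t=44: (idle)
t=45: (idle)
t=46: (idle)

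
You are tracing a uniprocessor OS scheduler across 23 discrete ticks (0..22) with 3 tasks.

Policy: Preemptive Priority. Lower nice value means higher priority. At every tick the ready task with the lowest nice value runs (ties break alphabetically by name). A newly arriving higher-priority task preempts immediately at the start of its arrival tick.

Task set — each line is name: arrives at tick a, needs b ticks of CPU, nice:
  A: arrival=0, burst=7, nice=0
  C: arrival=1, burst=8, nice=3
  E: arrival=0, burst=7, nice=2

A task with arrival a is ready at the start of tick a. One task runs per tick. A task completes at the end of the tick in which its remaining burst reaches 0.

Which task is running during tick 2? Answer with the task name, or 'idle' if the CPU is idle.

running at tick 2 = A

t=0: ready={A,E} → run A
t=1: ready={A,C,E} → run A
t=2: ready={A,C,E} → run A
t=3: ready={A,C,E} → run A
t=4: ready={A,C,E} → run A
t=5: ready={A,C,E} → run A
t=6: ready={A,C,E} → run A
t=7: ready={C,E} → run E
t=8: ready={C,E} → run E
t=9: ready={C,E} → run E
t=10: ready={C,E} → run E
t=11: ready={C,E} → run E
t=12: ready={C,E} → run E
t=13: ready={C,E} → run E
t=14: ready={C} → run C
t=15: ready={C} → run C
t=16: ready={C} → run C
t=17: ready={C} → run C
t=18: ready={C} → run C
t=19: ready={C} → run C
t=20: ready={C} → run C
t=21: ready={C} → run C
t=22: (idle)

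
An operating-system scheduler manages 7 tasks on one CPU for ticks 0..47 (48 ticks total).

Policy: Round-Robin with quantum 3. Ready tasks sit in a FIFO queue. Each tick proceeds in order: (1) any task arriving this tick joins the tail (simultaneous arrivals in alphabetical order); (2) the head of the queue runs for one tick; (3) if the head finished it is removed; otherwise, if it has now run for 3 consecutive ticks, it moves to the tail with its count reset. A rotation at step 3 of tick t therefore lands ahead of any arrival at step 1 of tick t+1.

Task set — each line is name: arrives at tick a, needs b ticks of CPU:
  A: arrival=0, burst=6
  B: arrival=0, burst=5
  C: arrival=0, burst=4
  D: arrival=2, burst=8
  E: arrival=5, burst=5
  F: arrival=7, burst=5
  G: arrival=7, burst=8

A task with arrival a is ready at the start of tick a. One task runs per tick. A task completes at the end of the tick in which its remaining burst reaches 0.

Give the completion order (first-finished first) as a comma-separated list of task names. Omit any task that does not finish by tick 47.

completion order = A, B, C, E, F, D, G

t=0: queue=[A,B,C] q_used=0 → run A
t=1: queue=[A,B,C] q_used=1 → run A
t=2: queue=[A,B,C,D] q_used=2 → run A
t=3: queue=[B,C,D,A] q_used=0 → run B
t=4: queue=[B,C,D,A] q_used=1 → run B
t=5: queue=[B,C,D,A,E] q_used=2 → run B
t=6: queue=[C,D,A,E,B] q_used=0 → run C
t=7: queue=[C,D,A,E,B,F,G] q_used=1 → run C
t=8: queue=[C,D,A,E,B,F,G] q_used=2 → run C
t=9: queue=[D,A,E,B,F,G,C] q_used=0 → run D
t=10: queue=[D,A,E,B,F,G,C] q_used=1 → run D
t=11: queue=[D,A,E,B,F,G,C] q_used=2 → run D
t=12: queue=[A,E,B,F,G,C,D] q_used=0 → run A
t=13: queue=[A,E,B,F,G,C,D] q_used=1 → run A
t=14: queue=[A,E,B,F,G,C,D] q_used=2 → run A
t=15: queue=[E,B,F,G,C,D] q_used=0 → run E
t=16: queue=[E,B,F,G,C,D] q_used=1 → run E
t=17: queue=[E,B,F,G,C,D] q_used=2 → run E
t=18: queue=[B,F,G,C,D,E] q_used=0 → run B
t=19: queue=[B,F,G,C,D,E] q_used=1 → run B
t=20: queue=[F,G,C,D,E] q_used=0 → run F
t=21: queue=[F,G,C,D,E] q_used=1 → run F
t=22: queue=[F,G,C,D,E] q_used=2 → run F
t=23: queue=[G,C,D,E,F] q_used=0 → run G
t=24: queue=[G,C,D,E,F] q_used=1 → run G
t=25: queue=[G,C,D,E,F] q_used=2 → run G
t=26: queue=[C,D,E,F,G] q_used=0 → run C
t=27: queue=[D,E,F,G] q_used=0 → run D
t=28: queue=[D,E,F,G] q_used=1 → run D
t=29: queue=[D,E,F,G] q_used=2 → run D
t=30: queue=[E,F,G,D] q_used=0 → run E
t=31: queue=[E,F,G,D] q_used=1 → run E
t=32: queue=[F,G,D] q_used=0 → run F
t=33: queue=[F,G,D] q_used=1 → run F
t=34: queue=[G,D] q_used=0 → run G
t=35: queue=[G,D] q_used=1 → run G
t=36: queue=[G,D] q_used=2 → run G
t=37: queue=[D,G] q_used=0 → run D
t=38: queue=[D,G] q_used=1 → run D
t=39: queue=[G] q_used=0 → run G
t=40: queue=[G] q_used=1 → run G
t=41: (idle)
t=42: (idle)
t=43: (idle)
t=44: (idle)
t=45: (idle)
t=46: (idle)
t=47: (idle)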